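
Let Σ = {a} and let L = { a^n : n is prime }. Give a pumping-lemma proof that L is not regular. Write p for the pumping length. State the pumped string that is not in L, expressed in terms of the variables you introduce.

a^{q(1+k)}

Assume L is regular. Let p be the pumping length given by the pumping lemma.
Let q be a prime with q ≥ p+2 (infinitely many primes exist), and take w = a^q ∈ L with |w| = q ≥ p.
By the pumping lemma, w = xyz with |xy| ≤ p and y is nonempty.
Then y = a^k for some k with 1 ≤ k ≤ p.
Since 1 ≤ k ≤ p, |xz| = q-k. Pump with i = q+1: |xy^{q+1}z| = (q-k)+(q+1)k = q+qk = q(1+k), which is composite (both factors ≥ 2). So xy^{q+1}z = a^{q(1+k)} ∉ L.
This is a contradiction; hence L is not regular.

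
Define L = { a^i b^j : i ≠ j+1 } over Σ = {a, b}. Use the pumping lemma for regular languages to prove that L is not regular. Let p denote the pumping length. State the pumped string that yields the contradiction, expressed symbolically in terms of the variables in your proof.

Toward a contradiction, assume L is regular with pumping length p.
Choose w = a^p b^{p+p!-1}. Since p ≠ (p+p!-1)+1 = p+p!, w ∈ L; and |w| ≥ p.
Write w = xyz as guaranteed by the lemma, with |xy| ≤ p and |y| > 0.
Because |xy| ≤ p and w begins with p copies of a, we have y = a^k with 1 ≤ k ≤ p.
Since 1 ≤ k ≤ p, k divides p!; set t = 1 + p!/k. Then xy^t z has p + (p!/k)·k = p + p! copies of a. Now the a-count is p+p! and (b-count)+1 = (p+p!-1)+1 = p+p!, so i ≠ j+1 fails. So xy^t z = a^{p+p!} b^{p+p!-1} ∉ L.
This contradicts the pumping lemma, so L is not regular.

a^{p+p!} b^{p+p!-1}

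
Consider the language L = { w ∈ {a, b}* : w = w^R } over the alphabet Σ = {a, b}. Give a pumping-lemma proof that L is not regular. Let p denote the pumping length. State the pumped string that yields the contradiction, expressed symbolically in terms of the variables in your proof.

Suppose for contradiction that L is regular, and let p be the pumping length.
Take w = a^p b a^p, a palindrome of length 2p+1 ≥ p.
The pumping lemma gives a decomposition w = xyz where |xy| ≤ p and |y| > 0.
Because |xy| ≤ p and w begins with p copies of a, we have y = a^k with 1 ≤ k ≤ p.
Pump with i = 2: xy^2z = a^{p+k} b a^p. Its reverse is a^p b a^{p+k}, which differs from xy^2z since k ≥ 1. So xy^2z is not a palindrome and xy^2z ∉ L.
This is a contradiction; hence L is not regular.

a^{p+k} b a^p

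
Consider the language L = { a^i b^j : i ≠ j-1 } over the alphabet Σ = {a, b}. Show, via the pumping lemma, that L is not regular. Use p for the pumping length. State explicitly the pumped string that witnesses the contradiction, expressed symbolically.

Suppose for contradiction that L is regular, and let p be the pumping length.
Choose w = a^p b^{p+p!+1}. Since p ≠ (p+p!+1)-1 = p+p!, w ∈ L; and |w| ≥ p.
By the pumping lemma, w = xyz with |xy| ≤ p and |y| ≥ 1.
Because |xy| ≤ p and w begins with p copies of a, we have y = a^k with 1 ≤ k ≤ p.
Since 1 ≤ k ≤ p, k divides p!; set t = 1 + p!/k. Then xy^t z has p + (p!/k)·k = p + p! copies of a. Now the a-count is p+p! and (b-count)-1 = (p+p!+1)-1 = p+p!, so i ≠ j-1 fails. So xy^t z = a^{p+p!} b^{p+p!+1} ∉ L.
This contradicts the pumping lemma, so L is not regular.

a^{p+p!} b^{p+p!+1}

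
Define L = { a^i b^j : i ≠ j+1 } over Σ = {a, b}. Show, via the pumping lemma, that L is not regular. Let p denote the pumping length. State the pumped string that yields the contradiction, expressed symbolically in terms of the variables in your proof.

a^{p+p!} b^{p+p!-1}

Toward a contradiction, assume L is regular with pumping length p.
Choose w = a^p b^{p+p!-1}. Since p ≠ (p+p!-1)+1 = p+p!, w ∈ L; and |w| ≥ p.
Write w = xyz as guaranteed by the lemma, with |xy| ≤ p and |y| ≥ 1.
Since the first p symbols of w are all a's and |xy| ≤ p, y lies entirely in the leading a-block: y = a^k for some k with 1 ≤ k ≤ p.
Since 1 ≤ k ≤ p, k divides p!; set t = 1 + p!/k. Then xy^t z has p + (p!/k)·k = p + p! copies of a. Now the a-count is p+p! and (b-count)+1 = (p+p!-1)+1 = p+p!, so i ≠ j+1 fails. So xy^t z = a^{p+p!} b^{p+p!-1} ∉ L.
This contradicts the pumping lemma, so L is not regular.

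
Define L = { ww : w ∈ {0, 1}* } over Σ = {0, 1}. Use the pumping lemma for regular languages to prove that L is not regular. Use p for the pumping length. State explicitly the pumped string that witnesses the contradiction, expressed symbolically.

0^{p+k} 1^p 0^p 1^p

Assume L is regular. Let p be the pumping length given by the pumping lemma.
Take w = 0^p 1^p 0^p 1^p = uu where u = 0^p1^p; then w ∈ L and |w| = 4p ≥ p.
Write w = xyz as guaranteed by the lemma, with |xy| ≤ p and |y| ≥ 1.
Because |xy| ≤ p and w begins with p copies of 0, we have y = 0^k with 1 ≤ k ≤ p.
Pump with i = 2: xy^2z = 0^{p+k} 1^p 0^p 1^p, of length 4p+k. Suppose this equals vv. The string starts with 0 and ends with 1, so v does too; thus the boundary between the two copies of v is a 1→0 transition. There is exactly one such transition, at position 2p+k, so |v| = 2p+k and |vv| = 4p+2k ≠ 4p+k since k ≥ 1. So xy^2z ∉ L.
Contradiction. Therefore L is not regular.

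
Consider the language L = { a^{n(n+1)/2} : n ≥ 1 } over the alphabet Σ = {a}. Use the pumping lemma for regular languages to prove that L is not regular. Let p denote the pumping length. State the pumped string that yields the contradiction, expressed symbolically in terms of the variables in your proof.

a^{p(p+1)/2+k}

Toward a contradiction, assume L is regular with pumping length p.
Take w = a^{p(p+1)/2} ∈ L with |w| = p(p+1)/2 ≥ p.
By the pumping lemma, w = xyz with |xy| ≤ p and |y| ≥ 1.
Then y = a^k for some k with 1 ≤ k ≤ p.
Pump with i = 2: xy^2z = a^{p(p+1)/2+k}. Since 1 ≤ k ≤ p, p(p+1)/2 < p(p+1)/2+k ≤ p(p+1)/2+p < (p+1)(p+2)/2, so p(p+1)/2+k is strictly between consecutive triangular numbers. So xy^2z ∉ L.
Contradiction. Therefore L is not regular.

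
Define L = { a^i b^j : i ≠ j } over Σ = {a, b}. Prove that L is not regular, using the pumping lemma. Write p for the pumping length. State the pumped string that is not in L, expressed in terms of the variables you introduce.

a^{p+p!} b^{p+p!}

Suppose for contradiction that L is regular, and let p be the pumping length.
Choose w = a^p b^{p+p!}. Since p ≠ p+p!, w ∈ L; and |w| ≥ p.
By the pumping lemma, w = xyz with |xy| ≤ p and |y| > 0.
Since the first p symbols of w are all a's and |xy| ≤ p, y lies entirely in the leading a-block: y = a^k for some k with 1 ≤ k ≤ p.
Since 1 ≤ k ≤ p, k divides p!; set t = 1 + p!/k. Then xy^t z has p + (p!/k)·k = p + p! copies of a. Now the a-count equals the b-count, so i ≠ j fails. So xy^t z = a^{p+p!} b^{p+p!} ∉ L.
This is a contradiction; hence L is not regular.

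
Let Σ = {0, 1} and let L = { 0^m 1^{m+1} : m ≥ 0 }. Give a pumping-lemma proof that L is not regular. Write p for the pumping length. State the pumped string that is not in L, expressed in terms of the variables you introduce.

Assume L is regular; let p be its pumping constant.
Choose w = 0^p 1^{p+1}, which is in L with |w| = 2p+1 ≥ p.
The pumping lemma gives a decomposition w = xyz where |xy| ≤ p and |y| ≥ 1.
Because |xy| ≤ p and w begins with p copies of 0, we have y = 0^k with 1 ≤ k ≤ p.
Pump with i = 2: xy^2z = 0^{p+k} 1^{p+1}. For this to lie in L we would need p+1 = (p+k)+1, which forces k = 0. But k ≥ 1, so xy^2z ∉ L.
This is a contradiction; hence L is not regular.

0^{p+k} 1^{p+1}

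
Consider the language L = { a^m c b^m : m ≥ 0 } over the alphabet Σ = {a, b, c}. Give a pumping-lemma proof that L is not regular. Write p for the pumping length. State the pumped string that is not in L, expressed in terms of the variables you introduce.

a^{p+k} c b^p

Suppose for contradiction that L is regular, and let p be the pumping length.
Take w = a^p c b^p ∈ L with |w| = 2p+1 ≥ p.
The pumping lemma gives a decomposition w = xyz where |xy| ≤ p and y is nonempty.
Since the first p symbols of w are all a's and |xy| ≤ p, y lies entirely in the leading a-block: y = a^k for some k with 1 ≤ k ≤ p.
Pump with i = 2: xy^2z = a^{p+k} c b^p, which would require p+k = p. But k ≥ 1, so xy^2z ∉ L.
This is a contradiction; hence L is not regular.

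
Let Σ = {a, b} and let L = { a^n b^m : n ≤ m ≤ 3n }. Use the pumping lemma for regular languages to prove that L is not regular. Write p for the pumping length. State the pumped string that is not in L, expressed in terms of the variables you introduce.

a^{p+k} b^p

Assume L is regular. Let p be the pumping length given by the pumping lemma.
Take w = a^p b^p ∈ L (since p ≤ p ≤ 3p), with |w| = 2p ≥ p.
By the pumping lemma, w = xyz with |xy| ≤ p and |y| ≥ 1.
Since the first p symbols of w are all a's and |xy| ≤ p, y lies entirely in the leading a-block: y = a^k for some k with 1 ≤ k ≤ p.
Pump with i = 2: xy^2z = a^{p+k} b^p. Now n = p+k > p = m, so the condition n ≤ m fails. Thus xy^2z ∉ L.
This contradicts the pumping lemma, so L is not regular.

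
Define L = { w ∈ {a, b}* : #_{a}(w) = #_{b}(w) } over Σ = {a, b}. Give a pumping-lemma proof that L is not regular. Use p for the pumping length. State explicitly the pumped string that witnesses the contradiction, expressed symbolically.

a^{p+k} b^p

Assume L is regular. Let p be the pumping length given by the pumping lemma.
Choose w = a^p b^p ∈ L with |w| = 2p ≥ p.
Write w = xyz as guaranteed by the lemma, with |xy| ≤ p and |y| ≥ 1.
Since the first p symbols of w are all a's and |xy| ≤ p, y lies entirely in the leading a-block: y = a^k for some k with 1 ≤ k ≤ p.
Pump with i = 2: xy^2z = a^{p+k} b^p has p+k occurrences of a but only p of b. Since k ≥ 1 the counts differ, so xy^2z ∉ L.
Contradiction. Therefore L is not regular.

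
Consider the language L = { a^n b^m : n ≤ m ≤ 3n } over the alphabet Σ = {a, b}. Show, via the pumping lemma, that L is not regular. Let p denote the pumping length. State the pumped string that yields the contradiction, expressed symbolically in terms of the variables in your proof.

Assume L is regular. Let p be the pumping length given by the pumping lemma.
Take w = a^p b^p ∈ L (since p ≤ p ≤ 3p), with |w| = 2p ≥ p.
Write w = xyz as guaranteed by the lemma, with |xy| ≤ p and |y| > 0.
Since the first p symbols of w are all a's and |xy| ≤ p, y lies entirely in the leading a-block: y = a^k for some k with 1 ≤ k ≤ p.
Pump with i = 2: xy^2z = a^{p+k} b^p. Now n = p+k > p = m, so the condition n ≤ m fails. Thus xy^2z ∉ L.
This contradicts the pumping lemma, so L is not regular.

a^{p+k} b^p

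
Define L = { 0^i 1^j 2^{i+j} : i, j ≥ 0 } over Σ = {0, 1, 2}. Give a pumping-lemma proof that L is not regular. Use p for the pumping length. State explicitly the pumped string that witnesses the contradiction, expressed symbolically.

Assume L is regular. Let p be the pumping length given by the pumping lemma.
Take w = 0^p 1^p 2^{2p} ∈ L (with i=j=p, i+j=2p), |w| = 4p ≥ p.
Write w = xyz as guaranteed by the lemma, with |xy| ≤ p and y is nonempty.
The first p characters of w are 0's, so xy (and hence y) consists only of 0's. Write y = 0^k, 1 ≤ k ≤ p.
Consider xy^2z = 0^{p+k} 1^p 2^{2p}. Now the 0- and 1-counts sum to 2p+k, but the 2-count is 2p ≠ 2p+k. So xy^2z ∉ L.
This contradicts the pumping lemma, so L is not regular.

0^{p+k} 1^p 2^{2p}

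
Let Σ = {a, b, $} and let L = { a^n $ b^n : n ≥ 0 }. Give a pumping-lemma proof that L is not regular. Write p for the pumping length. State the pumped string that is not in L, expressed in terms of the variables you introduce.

a^{p+k} $ b^p

Toward a contradiction, assume L is regular with pumping length p.
Take w = a^p $ b^p ∈ L with |w| = 2p+1 ≥ p.
By the pumping lemma, w = xyz with |xy| ≤ p and |y| ≥ 1.
The first p characters of w are a's, so xy (and hence y) consists only of a's. Write y = a^k, 1 ≤ k ≤ p.
Pump with i = 2: xy^2z = a^{p+k} $ b^p, which would require p+k = p. But k ≥ 1, so xy^2z ∉ L.
This is a contradiction; hence L is not regular.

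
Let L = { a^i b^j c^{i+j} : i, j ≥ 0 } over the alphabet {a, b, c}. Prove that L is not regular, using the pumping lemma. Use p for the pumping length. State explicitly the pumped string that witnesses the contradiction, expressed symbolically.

Suppose for contradiction that L is regular, and let p be the pumping length.
Take w = a^p b^p c^{2p} ∈ L (with i=j=p, i+j=2p), |w| = 4p ≥ p.
The pumping lemma gives a decomposition w = xyz where |xy| ≤ p and |y| > 0.
Because |xy| ≤ p and w begins with p copies of a, we have y = a^k with 1 ≤ k ≤ p.
Consider xy^2z = a^{p+k} b^p c^{2p}. Now the a- and b-counts sum to 2p+k, but the c-count is 2p ≠ 2p+k. So xy^2z ∉ L.
Contradiction. Therefore L is not regular.

a^{p+k} b^p c^{2p}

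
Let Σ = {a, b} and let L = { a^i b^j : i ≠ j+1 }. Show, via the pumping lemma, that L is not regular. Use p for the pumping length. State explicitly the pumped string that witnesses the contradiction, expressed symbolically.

Suppose for contradiction that L is regular, and let p be the pumping length.
Choose w = a^p b^{p+p!-1}. Since p ≠ (p+p!-1)+1 = p+p!, w ∈ L; and |w| ≥ p.
By the pumping lemma, w = xyz with |xy| ≤ p and |y| > 0.
Because |xy| ≤ p and w begins with p copies of a, we have y = a^k with 1 ≤ k ≤ p.
Since 1 ≤ k ≤ p, k divides p!; set t = 1 + p!/k. Then xy^t z has p + (p!/k)·k = p + p! copies of a. Now the a-count is p+p! and (b-count)+1 = (p+p!-1)+1 = p+p!, so i ≠ j+1 fails. So xy^t z = a^{p+p!} b^{p+p!-1} ∉ L.
This contradicts the pumping lemma, so L is not regular.

a^{p+p!} b^{p+p!-1}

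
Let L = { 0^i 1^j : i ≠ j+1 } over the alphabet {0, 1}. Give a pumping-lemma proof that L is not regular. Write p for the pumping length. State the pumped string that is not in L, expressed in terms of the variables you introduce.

Toward a contradiction, assume L is regular with pumping length p.
Choose w = 0^p 1^{p+p!-1}. Since p ≠ (p+p!-1)+1 = p+p!, w ∈ L; and |w| ≥ p.
The pumping lemma gives a decomposition w = xyz where |xy| ≤ p and |y| ≥ 1.
Because |xy| ≤ p and w begins with p copies of 0, we have y = 0^k with 1 ≤ k ≤ p.
Since 1 ≤ k ≤ p, k divides p!; set t = 1 + p!/k. Then xy^t z has p + (p!/k)·k = p + p! copies of 0. Now the 0-count is p+p! and (1-count)+1 = (p+p!-1)+1 = p+p!, so i ≠ j+1 fails. So xy^t z = 0^{p+p!} 1^{p+p!-1} ∉ L.
This contradicts the pumping lemma, so L is not regular.

0^{p+p!} 1^{p+p!-1}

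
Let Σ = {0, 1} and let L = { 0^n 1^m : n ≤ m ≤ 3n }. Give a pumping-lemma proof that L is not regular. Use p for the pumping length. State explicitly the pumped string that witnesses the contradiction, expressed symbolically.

0^{p+k} 1^p

Suppose for contradiction that L is regular, and let p be the pumping length.
Take w = 0^p 1^p ∈ L (since p ≤ p ≤ 3p), with |w| = 2p ≥ p.
Write w = xyz as guaranteed by the lemma, with |xy| ≤ p and |y| ≥ 1.
Because |xy| ≤ p and w begins with p copies of 0, we have y = 0^k with 1 ≤ k ≤ p.
Pump with i = 2: xy^2z = 0^{p+k} 1^p. Now n = p+k > p = m, so the condition n ≤ m fails. Thus xy^2z ∉ L.
This contradicts the pumping lemma, so L is not regular.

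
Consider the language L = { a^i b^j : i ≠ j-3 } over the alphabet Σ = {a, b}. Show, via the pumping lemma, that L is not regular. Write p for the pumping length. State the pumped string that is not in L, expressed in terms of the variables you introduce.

a^{p+p!} b^{p+p!+3}

Assume L is regular; let p be its pumping constant.
Choose w = a^p b^{p+p!+3}. Since p ≠ (p+p!+3)-3 = p+p!, w ∈ L; and |w| ≥ p.
By the pumping lemma, w = xyz with |xy| ≤ p and |y| ≥ 1.
Since the first p symbols of w are all a's and |xy| ≤ p, y lies entirely in the leading a-block: y = a^k for some k with 1 ≤ k ≤ p.
Since 1 ≤ k ≤ p, k divides p!; set t = 1 + p!/k. Then xy^t z has p + (p!/k)·k = p + p! copies of a. Now the a-count is p+p! and (b-count)-3 = (p+p!+3)-3 = p+p!, so i ≠ j-3 fails. So xy^t z = a^{p+p!} b^{p+p!+3} ∉ L.
This is a contradiction; hence L is not regular.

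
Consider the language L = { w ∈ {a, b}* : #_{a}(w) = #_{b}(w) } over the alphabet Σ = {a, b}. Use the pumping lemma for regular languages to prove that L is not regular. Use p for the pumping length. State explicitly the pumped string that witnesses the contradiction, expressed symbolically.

a^{p+k} b^p

Toward a contradiction, assume L is regular with pumping length p.
Choose w = a^p b^p ∈ L with |w| = 2p ≥ p.
Write w = xyz as guaranteed by the lemma, with |xy| ≤ p and y is nonempty.
The first p characters of w are a's, so xy (and hence y) consists only of a's. Write y = a^k, 1 ≤ k ≤ p.
Pump with i = 2: xy^2z = a^{p+k} b^p has p+k occurrences of a but only p of b. Since k ≥ 1 the counts differ, so xy^2z ∉ L.
This contradicts the pumping lemma, so L is not regular.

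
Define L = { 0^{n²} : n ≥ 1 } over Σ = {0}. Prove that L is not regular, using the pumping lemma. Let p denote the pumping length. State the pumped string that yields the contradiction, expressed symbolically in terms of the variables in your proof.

Suppose for contradiction that L is regular, and let p be the pumping length.
Take w = 0^{p²} ∈ L with |w| = p² ≥ p.
Write w = xyz as guaranteed by the lemma, with |xy| ≤ p and |y| > 0.
Then y = 0^k for some k with 1 ≤ k ≤ p.
Pump with i = 2: xy^2z = 0^{p²+k}. Since 1 ≤ k ≤ p, p² < p²+k ≤ p²+p < (p+1)², so p²+k lies strictly between consecutive squares and is not a perfect square. So xy^2z ∉ L.
Contradiction. Therefore L is not regular.

0^{p²+k}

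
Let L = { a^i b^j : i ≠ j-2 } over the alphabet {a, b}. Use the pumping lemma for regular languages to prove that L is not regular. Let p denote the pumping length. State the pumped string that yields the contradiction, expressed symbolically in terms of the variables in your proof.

Toward a contradiction, assume L is regular with pumping length p.
Choose w = a^p b^{p+p!+2}. Since p ≠ (p+p!+2)-2 = p+p!, w ∈ L; and |w| ≥ p.
The pumping lemma gives a decomposition w = xyz where |xy| ≤ p and |y| > 0.
The first p characters of w are a's, so xy (and hence y) consists only of a's. Write y = a^k, 1 ≤ k ≤ p.
Since 1 ≤ k ≤ p, k divides p!; set t = 1 + p!/k. Then xy^t z has p + (p!/k)·k = p + p! copies of a. Now the a-count is p+p! and (b-count)-2 = (p+p!+2)-2 = p+p!, so i ≠ j-2 fails. So xy^t z = a^{p+p!} b^{p+p!+2} ∉ L.
This is a contradiction; hence L is not regular.

a^{p+p!} b^{p+p!+2}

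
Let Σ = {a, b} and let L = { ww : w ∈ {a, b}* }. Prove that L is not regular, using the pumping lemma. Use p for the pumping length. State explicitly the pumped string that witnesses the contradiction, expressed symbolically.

a^{p+k} b^p a^p b^p

Toward a contradiction, assume L is regular with pumping length p.
Take w = a^p b^p a^p b^p = uu where u = a^pb^p; then w ∈ L and |w| = 4p ≥ p.
Write w = xyz as guaranteed by the lemma, with |xy| ≤ p and |y| ≥ 1.
Because |xy| ≤ p and w begins with p copies of a, we have y = a^k with 1 ≤ k ≤ p.
Pump with i = 2: xy^2z = a^{p+k} b^p a^p b^p, of length 4p+k. Suppose this equals vv. The string starts with a and ends with b, so v does too; thus the boundary between the two copies of v is a b→a transition. There is exactly one such transition, at position 2p+k, so |v| = 2p+k and |vv| = 4p+2k ≠ 4p+k since k ≥ 1. So xy^2z ∉ L.
Contradiction. Therefore L is not regular.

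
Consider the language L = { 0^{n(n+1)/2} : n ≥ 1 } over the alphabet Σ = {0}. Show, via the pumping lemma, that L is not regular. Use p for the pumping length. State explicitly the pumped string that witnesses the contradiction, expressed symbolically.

Toward a contradiction, assume L is regular with pumping length p.
Take w = 0^{p(p+1)/2} ∈ L with |w| = p(p+1)/2 ≥ p.
Write w = xyz as guaranteed by the lemma, with |xy| ≤ p and |y| ≥ 1.
Then y = 0^k for some k with 1 ≤ k ≤ p.
Pump with i = 2: xy^2z = 0^{p(p+1)/2+k}. Since 1 ≤ k ≤ p, p(p+1)/2 < p(p+1)/2+k ≤ p(p+1)/2+p < (p+1)(p+2)/2, so p(p+1)/2+k is strictly between consecutive triangular numbers. So xy^2z ∉ L.
Contradiction. Therefore L is not regular.

0^{p(p+1)/2+k}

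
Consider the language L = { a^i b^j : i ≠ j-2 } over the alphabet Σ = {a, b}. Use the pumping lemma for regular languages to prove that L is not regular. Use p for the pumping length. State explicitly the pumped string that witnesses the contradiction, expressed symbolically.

a^{p+p!} b^{p+p!+2}

Assume L is regular. Let p be the pumping length given by the pumping lemma.
Choose w = a^p b^{p+p!+2}. Since p ≠ (p+p!+2)-2 = p+p!, w ∈ L; and |w| ≥ p.
Write w = xyz as guaranteed by the lemma, with |xy| ≤ p and y is nonempty.
Because |xy| ≤ p and w begins with p copies of a, we have y = a^k with 1 ≤ k ≤ p.
Since 1 ≤ k ≤ p, k divides p!; set t = 1 + p!/k. Then xy^t z has p + (p!/k)·k = p + p! copies of a. Now the a-count is p+p! and (b-count)-2 = (p+p!+2)-2 = p+p!, so i ≠ j-2 fails. So xy^t z = a^{p+p!} b^{p+p!+2} ∉ L.
This is a contradiction; hence L is not regular.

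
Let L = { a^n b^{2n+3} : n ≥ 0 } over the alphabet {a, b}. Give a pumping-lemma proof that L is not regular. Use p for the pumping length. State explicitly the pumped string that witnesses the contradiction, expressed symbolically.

a^{p+k} b^{2p+3}

Assume L is regular. Let p be the pumping length given by the pumping lemma.
Let w = a^p b^{2p+3} ∈ L; note |w| = 3p+3 ≥ p.
The pumping lemma gives a decomposition w = xyz where |xy| ≤ p and |y| > 0.
Since the first p symbols of w are all a's and |xy| ≤ p, y lies entirely in the leading a-block: y = a^k for some k with 1 ≤ k ≤ p.
Pump with i = 2: xy^2z = a^{p+k} b^{2p+3}. For this to lie in L we would need 2p+3 = 2(p+k)+3, which forces k = 0. But k ≥ 1, so xy^2z ∉ L.
This is a contradiction; hence L is not regular.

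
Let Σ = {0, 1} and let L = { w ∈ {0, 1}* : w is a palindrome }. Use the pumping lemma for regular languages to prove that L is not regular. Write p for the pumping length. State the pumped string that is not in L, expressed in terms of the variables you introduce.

Assume L is regular; let p be its pumping constant.
Take w = 0^p 1 0^p, a palindrome of length 2p+1 ≥ p.
Write w = xyz as guaranteed by the lemma, with |xy| ≤ p and y is nonempty.
Because |xy| ≤ p and w begins with p copies of 0, we have y = 0^k with 1 ≤ k ≤ p.
Pump with i = 2: xy^2z = 0^{p+k} 1 0^p. Its reverse is 0^p 1 0^{p+k}, which differs from xy^2z since k ≥ 1. So xy^2z is not a palindrome and xy^2z ∉ L.
Contradiction. Therefore L is not regular.

0^{p+k} 1 0^p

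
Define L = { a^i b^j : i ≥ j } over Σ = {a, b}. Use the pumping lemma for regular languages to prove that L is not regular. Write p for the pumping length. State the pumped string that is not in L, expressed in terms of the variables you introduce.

Toward a contradiction, assume L is regular with pumping length p.
Choose w = a^p b^p ∈ L, with |w| = 2p ≥ p.
The pumping lemma gives a decomposition w = xyz where |xy| ≤ p and |y| ≥ 1.
Because |xy| ≤ p and w begins with p copies of a, we have y = a^k with 1 ≤ k ≤ p.
Consider xy^0z = xz = a^{p-k} b^p. Since k ≥ 1, the a-count p-k is less than p, so i ≥ j fails; thus xz ∉ L.
This contradicts the pumping lemma, so L is not regular.

a^{p-k} b^p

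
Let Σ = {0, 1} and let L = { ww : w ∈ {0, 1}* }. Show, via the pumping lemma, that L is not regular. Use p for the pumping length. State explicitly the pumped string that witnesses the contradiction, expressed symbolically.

Assume L is regular; let p be its pumping constant.
Take w = 0^p 1^p 0^p 1^p = uu where u = 0^p1^p; then w ∈ L and |w| = 4p ≥ p.
The pumping lemma gives a decomposition w = xyz where |xy| ≤ p and |y| > 0.
The first p characters of w are 0's, so xy (and hence y) consists only of 0's. Write y = 0^k, 1 ≤ k ≤ p.
Pump with i = 2: xy^2z = 0^{p+k} 1^p 0^p 1^p, of length 4p+k. Suppose this equals vv. The string starts with 0 and ends with 1, so v does too; thus the boundary between the two copies of v is a 1→0 transition. There is exactly one such transition, at position 2p+k, so |v| = 2p+k and |vv| = 4p+2k ≠ 4p+k since k ≥ 1. So xy^2z ∉ L.
Contradiction. Therefore L is not regular.

0^{p+k} 1^p 0^p 1^p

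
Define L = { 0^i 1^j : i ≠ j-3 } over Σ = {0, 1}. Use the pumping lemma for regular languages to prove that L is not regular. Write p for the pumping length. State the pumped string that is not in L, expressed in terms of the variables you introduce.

Toward a contradiction, assume L is regular with pumping length p.
Choose w = 0^p 1^{p+p!+3}. Since p ≠ (p+p!+3)-3 = p+p!, w ∈ L; and |w| ≥ p.
By the pumping lemma, w = xyz with |xy| ≤ p and |y| > 0.
Since the first p symbols of w are all 0's and |xy| ≤ p, y lies entirely in the leading 0-block: y = 0^k for some k with 1 ≤ k ≤ p.
Since 1 ≤ k ≤ p, k divides p!; set t = 1 + p!/k. Then xy^t z has p + (p!/k)·k = p + p! copies of 0. Now the 0-count is p+p! and (1-count)-3 = (p+p!+3)-3 = p+p!, so i ≠ j-3 fails. So xy^t z = 0^{p+p!} 1^{p+p!+3} ∉ L.
Contradiction. Therefore L is not regular.

0^{p+p!} 1^{p+p!+3}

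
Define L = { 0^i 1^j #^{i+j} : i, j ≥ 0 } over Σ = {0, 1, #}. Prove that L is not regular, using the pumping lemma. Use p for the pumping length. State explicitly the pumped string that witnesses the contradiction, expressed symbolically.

0^{p+k} 1^p #^{2p}

Suppose for contradiction that L is regular, and let p be the pumping length.
Take w = 0^p 1^p #^{2p} ∈ L (with i=j=p, i+j=2p), |w| = 4p ≥ p.
The pumping lemma gives a decomposition w = xyz where |xy| ≤ p and y is nonempty.
The first p characters of w are 0's, so xy (and hence y) consists only of 0's. Write y = 0^k, 1 ≤ k ≤ p.
Consider xy^2z = 0^{p+k} 1^p #^{2p}. Now the 0- and 1-counts sum to 2p+k, but the #-count is 2p ≠ 2p+k. So xy^2z ∉ L.
This contradicts the pumping lemma, so L is not regular.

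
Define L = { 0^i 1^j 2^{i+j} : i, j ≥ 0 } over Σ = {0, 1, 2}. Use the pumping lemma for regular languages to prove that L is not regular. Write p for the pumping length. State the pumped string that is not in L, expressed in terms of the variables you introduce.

Toward a contradiction, assume L is regular with pumping length p.
Take w = 0^p 1^p 2^{2p} ∈ L (with i=j=p, i+j=2p), |w| = 4p ≥ p.
The pumping lemma gives a decomposition w = xyz where |xy| ≤ p and |y| ≥ 1.
The first p characters of w are 0's, so xy (and hence y) consists only of 0's. Write y = 0^k, 1 ≤ k ≤ p.
Consider xy^2z = 0^{p+k} 1^p 2^{2p}. Now the 0- and 1-counts sum to 2p+k, but the 2-count is 2p ≠ 2p+k. So xy^2z ∉ L.
Contradiction. Therefore L is not regular.

0^{p+k} 1^p 2^{2p}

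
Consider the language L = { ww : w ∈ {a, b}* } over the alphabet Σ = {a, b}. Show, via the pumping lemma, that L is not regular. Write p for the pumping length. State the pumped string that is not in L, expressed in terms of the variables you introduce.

Assume L is regular; let p be its pumping constant.
Take w = a^p b^p a^p b^p = uu where u = a^pb^p; then w ∈ L and |w| = 4p ≥ p.
Write w = xyz as guaranteed by the lemma, with |xy| ≤ p and y is nonempty.
Because |xy| ≤ p and w begins with p copies of a, we have y = a^k with 1 ≤ k ≤ p.
Pump with i = 2: xy^2z = a^{p+k} b^p a^p b^p, of length 4p+k. Suppose this equals vv. The string starts with a and ends with b, so v does too; thus the boundary between the two copies of v is a b→a transition. There is exactly one such transition, at position 2p+k, so |v| = 2p+k and |vv| = 4p+2k ≠ 4p+k since k ≥ 1. So xy^2z ∉ L.
This is a contradiction; hence L is not regular.

a^{p+k} b^p a^p b^p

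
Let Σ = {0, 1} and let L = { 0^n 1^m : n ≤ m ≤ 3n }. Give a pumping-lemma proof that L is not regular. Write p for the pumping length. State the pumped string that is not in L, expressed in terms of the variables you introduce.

0^{p+k} 1^p

Suppose for contradiction that L is regular, and let p be the pumping length.
Take w = 0^p 1^p ∈ L (since p ≤ p ≤ 3p), with |w| = 2p ≥ p.
Write w = xyz as guaranteed by the lemma, with |xy| ≤ p and |y| ≥ 1.
The first p characters of w are 0's, so xy (and hence y) consists only of 0's. Write y = 0^k, 1 ≤ k ≤ p.
Pump with i = 2: xy^2z = 0^{p+k} 1^p. Now n = p+k > p = m, so the condition n ≤ m fails. Thus xy^2z ∉ L.
Contradiction. Therefore L is not regular.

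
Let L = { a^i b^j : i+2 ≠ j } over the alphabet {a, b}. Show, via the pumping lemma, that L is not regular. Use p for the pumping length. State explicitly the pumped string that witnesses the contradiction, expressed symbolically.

a^{p+p!} b^{p+p!+2}

Assume L is regular. Let p be the pumping length given by the pumping lemma.
Choose w = a^p b^{p+p!+2}. Since p ≠ (p+p!+2)-2 = p+p!, w ∈ L; and |w| ≥ p.
By the pumping lemma, w = xyz with |xy| ≤ p and y is nonempty.
The first p characters of w are a's, so xy (and hence y) consists only of a's. Write y = a^k, 1 ≤ k ≤ p.
Since 1 ≤ k ≤ p, k divides p!; set t = 1 + p!/k. Then xy^t z has p + (p!/k)·k = p + p! copies of a. Now the a-count is p+p! and (b-count)-2 = (p+p!+2)-2 = p+p!, so i+2 ≠ j fails. So xy^t z = a^{p+p!} b^{p+p!+2} ∉ L.
This is a contradiction; hence L is not regular.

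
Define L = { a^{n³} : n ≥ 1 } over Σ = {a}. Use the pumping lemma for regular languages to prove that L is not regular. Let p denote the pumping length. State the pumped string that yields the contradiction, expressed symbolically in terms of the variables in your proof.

Assume L is regular. Let p be the pumping length given by the pumping lemma.
Take w = a^{p³} ∈ L with |w| = p³ ≥ p.
By the pumping lemma, w = xyz with |xy| ≤ p and |y| > 0.
Then y = a^k for some k with 1 ≤ k ≤ p.
Pump with i = 2: xy^2z = a^{p³+k}. Since 1 ≤ k ≤ p, p³ < p³+k ≤ p³+p < p³+3p²+3p+1 = (p+1)³, so p³+k is not a perfect cube. So xy^2z ∉ L.
Contradiction. Therefore L is not regular.

a^{p³+k}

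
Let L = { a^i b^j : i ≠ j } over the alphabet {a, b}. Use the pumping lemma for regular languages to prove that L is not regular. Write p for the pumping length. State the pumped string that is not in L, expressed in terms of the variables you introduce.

a^{p+p!} b^{p+p!}

Toward a contradiction, assume L is regular with pumping length p.
Choose w = a^p b^{p+p!}. Since p ≠ p+p!, w ∈ L; and |w| ≥ p.
The pumping lemma gives a decomposition w = xyz where |xy| ≤ p and |y| ≥ 1.
Because |xy| ≤ p and w begins with p copies of a, we have y = a^k with 1 ≤ k ≤ p.
Since 1 ≤ k ≤ p, k divides p!; set t = 1 + p!/k. Then xy^t z has p + (p!/k)·k = p + p! copies of a. Now the a-count equals the b-count, so i ≠ j fails. So xy^t z = a^{p+p!} b^{p+p!} ∉ L.
Contradiction. Therefore L is not regular.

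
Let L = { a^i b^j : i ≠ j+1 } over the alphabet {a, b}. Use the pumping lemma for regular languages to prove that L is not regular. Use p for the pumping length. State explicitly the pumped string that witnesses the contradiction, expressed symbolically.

a^{p+p!} b^{p+p!-1}

Assume L is regular; let p be its pumping constant.
Choose w = a^p b^{p+p!-1}. Since p ≠ (p+p!-1)+1 = p+p!, w ∈ L; and |w| ≥ p.
Write w = xyz as guaranteed by the lemma, with |xy| ≤ p and |y| ≥ 1.
Because |xy| ≤ p and w begins with p copies of a, we have y = a^k with 1 ≤ k ≤ p.
Since 1 ≤ k ≤ p, k divides p!; set t = 1 + p!/k. Then xy^t z has p + (p!/k)·k = p + p! copies of a. Now the a-count is p+p! and (b-count)+1 = (p+p!-1)+1 = p+p!, so i ≠ j+1 fails. So xy^t z = a^{p+p!} b^{p+p!-1} ∉ L.
Contradiction. Therefore L is not regular.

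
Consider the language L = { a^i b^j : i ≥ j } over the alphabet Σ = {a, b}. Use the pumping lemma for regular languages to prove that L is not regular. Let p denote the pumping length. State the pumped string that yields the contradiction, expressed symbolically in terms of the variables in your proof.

Toward a contradiction, assume L is regular with pumping length p.
Choose w = a^p b^p ∈ L, with |w| = 2p ≥ p.
The pumping lemma gives a decomposition w = xyz where |xy| ≤ p and |y| ≥ 1.
Since the first p symbols of w are all a's and |xy| ≤ p, y lies entirely in the leading a-block: y = a^k for some k with 1 ≤ k ≤ p.
Consider xy^0z = xz = a^{p-k} b^p. Since k ≥ 1, the a-count p-k is less than p, so i ≥ j fails; thus xz ∉ L.
Contradiction. Therefore L is not regular.

a^{p-k} b^p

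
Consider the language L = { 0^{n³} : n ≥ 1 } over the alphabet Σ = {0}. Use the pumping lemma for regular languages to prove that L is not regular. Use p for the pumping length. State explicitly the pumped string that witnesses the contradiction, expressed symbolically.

0^{p³+k}

Assume L is regular. Let p be the pumping length given by the pumping lemma.
Take w = 0^{p³} ∈ L with |w| = p³ ≥ p.
Write w = xyz as guaranteed by the lemma, with |xy| ≤ p and |y| > 0.
Then y = 0^k for some k with 1 ≤ k ≤ p.
Pump with i = 2: xy^2z = 0^{p³+k}. Since 1 ≤ k ≤ p, p³ < p³+k ≤ p³+p < p³+3p²+3p+1 = (p+1)³, so p³+k is not a perfect cube. So xy^2z ∉ L.
Contradiction. Therefore L is not regular.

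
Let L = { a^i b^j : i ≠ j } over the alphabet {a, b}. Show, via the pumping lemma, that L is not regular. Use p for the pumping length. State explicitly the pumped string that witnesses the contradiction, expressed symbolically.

Toward a contradiction, assume L is regular with pumping length p.
Choose w = a^p b^{p+p!}. Since p ≠ p+p!, w ∈ L; and |w| ≥ p.
Write w = xyz as guaranteed by the lemma, with |xy| ≤ p and |y| ≥ 1.
The first p characters of w are a's, so xy (and hence y) consists only of a's. Write y = a^k, 1 ≤ k ≤ p.
Since 1 ≤ k ≤ p, k divides p!; set t = 1 + p!/k. Then xy^t z has p + (p!/k)·k = p + p! copies of a. Now the a-count equals the b-count, so i ≠ j fails. So xy^t z = a^{p+p!} b^{p+p!} ∉ L.
This contradicts the pumping lemma, so L is not regular.

a^{p+p!} b^{p+p!}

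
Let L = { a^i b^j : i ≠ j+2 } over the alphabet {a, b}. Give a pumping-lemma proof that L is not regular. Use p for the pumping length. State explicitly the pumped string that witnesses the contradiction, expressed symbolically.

Toward a contradiction, assume L is regular with pumping length p.
Choose w = a^p b^{p+p!-2}. Since p ≠ (p+p!-2)+2 = p+p!, w ∈ L; and |w| ≥ p.
The pumping lemma gives a decomposition w = xyz where |xy| ≤ p and |y| ≥ 1.
The first p characters of w are a's, so xy (and hence y) consists only of a's. Write y = a^k, 1 ≤ k ≤ p.
Since 1 ≤ k ≤ p, k divides p!; set t = 1 + p!/k. Then xy^t z has p + (p!/k)·k = p + p! copies of a. Now the a-count is p+p! and (b-count)+2 = (p+p!-2)+2 = p+p!, so i ≠ j+2 fails. So xy^t z = a^{p+p!} b^{p+p!-2} ∉ L.
Contradiction. Therefore L is not regular.

a^{p+p!} b^{p+p!-2}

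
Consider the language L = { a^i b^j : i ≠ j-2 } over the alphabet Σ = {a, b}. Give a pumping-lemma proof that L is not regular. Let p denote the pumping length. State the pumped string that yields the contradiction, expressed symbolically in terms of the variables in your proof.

a^{p+p!} b^{p+p!+2}

Toward a contradiction, assume L is regular with pumping length p.
Choose w = a^p b^{p+p!+2}. Since p ≠ (p+p!+2)-2 = p+p!, w ∈ L; and |w| ≥ p.
Write w = xyz as guaranteed by the lemma, with |xy| ≤ p and |y| > 0.
The first p characters of w are a's, so xy (and hence y) consists only of a's. Write y = a^k, 1 ≤ k ≤ p.
Since 1 ≤ k ≤ p, k divides p!; set t = 1 + p!/k. Then xy^t z has p + (p!/k)·k = p + p! copies of a. Now the a-count is p+p! and (b-count)-2 = (p+p!+2)-2 = p+p!, so i ≠ j-2 fails. So xy^t z = a^{p+p!} b^{p+p!+2} ∉ L.
This contradicts the pumping lemma, so L is not regular.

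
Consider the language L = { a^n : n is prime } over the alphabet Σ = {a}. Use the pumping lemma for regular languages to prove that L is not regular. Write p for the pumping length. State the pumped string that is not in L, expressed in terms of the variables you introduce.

Assume L is regular; let p be its pumping constant.
Let q be a prime with q ≥ p+2 (infinitely many primes exist), and take w = a^q ∈ L with |w| = q ≥ p.
Write w = xyz as guaranteed by the lemma, with |xy| ≤ p and |y| ≥ 1.
Then y = a^k for some k with 1 ≤ k ≤ p.
Since 1 ≤ k ≤ p, |xz| = q-k. Pump with i = q+1: |xy^{q+1}z| = (q-k)+(q+1)k = q+qk = q(1+k), which is composite (both factors ≥ 2). So xy^{q+1}z = a^{q(1+k)} ∉ L.
This is a contradiction; hence L is not regular.

a^{q(1+k)}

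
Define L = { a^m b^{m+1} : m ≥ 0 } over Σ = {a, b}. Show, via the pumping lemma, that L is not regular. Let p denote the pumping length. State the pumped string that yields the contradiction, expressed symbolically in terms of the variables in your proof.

a^{p+k} b^{p+1}

Assume L is regular. Let p be the pumping length given by the pumping lemma.
Let w = a^p b^{p+1} ∈ L; note |w| = 2p+1 ≥ p.
Write w = xyz as guaranteed by the lemma, with |xy| ≤ p and |y| ≥ 1.
Because |xy| ≤ p and w begins with p copies of a, we have y = a^k with 1 ≤ k ≤ p.
Pump with i = 2: xy^2z = a^{p+k} b^{p+1}. For this to lie in L we would need p+1 = (p+k)+1, which forces k = 0. But k ≥ 1, so xy^2z ∉ L.
This is a contradiction; hence L is not regular.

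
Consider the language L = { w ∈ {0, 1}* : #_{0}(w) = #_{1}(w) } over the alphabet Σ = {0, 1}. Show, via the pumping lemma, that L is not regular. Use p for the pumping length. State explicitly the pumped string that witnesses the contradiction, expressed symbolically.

Assume L is regular. Let p be the pumping length given by the pumping lemma.
Choose w = 0^p 1^p ∈ L with |w| = 2p ≥ p.
By the pumping lemma, w = xyz with |xy| ≤ p and |y| ≥ 1.
Since the first p symbols of w are all 0's and |xy| ≤ p, y lies entirely in the leading 0-block: y = 0^k for some k with 1 ≤ k ≤ p.
Pump with i = 2: xy^2z = 0^{p+k} 1^p has p+k occurrences of 0 but only p of 1. Since k ≥ 1 the counts differ, so xy^2z ∉ L.
This contradicts the pumping lemma, so L is not regular.

0^{p+k} 1^p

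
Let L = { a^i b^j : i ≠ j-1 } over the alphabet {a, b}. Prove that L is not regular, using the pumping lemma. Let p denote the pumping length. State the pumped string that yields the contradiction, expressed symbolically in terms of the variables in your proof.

a^{p+p!} b^{p+p!+1}

Toward a contradiction, assume L is regular with pumping length p.
Choose w = a^p b^{p+p!+1}. Since p ≠ (p+p!+1)-1 = p+p!, w ∈ L; and |w| ≥ p.
The pumping lemma gives a decomposition w = xyz where |xy| ≤ p and y is nonempty.
The first p characters of w are a's, so xy (and hence y) consists only of a's. Write y = a^k, 1 ≤ k ≤ p.
Since 1 ≤ k ≤ p, k divides p!; set t = 1 + p!/k. Then xy^t z has p + (p!/k)·k = p + p! copies of a. Now the a-count is p+p! and (b-count)-1 = (p+p!+1)-1 = p+p!, so i ≠ j-1 fails. So xy^t z = a^{p+p!} b^{p+p!+1} ∉ L.
Contradiction. Therefore L is not regular.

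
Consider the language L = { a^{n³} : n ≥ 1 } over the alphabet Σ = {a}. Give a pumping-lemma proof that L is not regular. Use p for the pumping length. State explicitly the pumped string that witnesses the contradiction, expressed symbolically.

a^{p³+k}

Assume L is regular; let p be its pumping constant.
Take w = a^{p³} ∈ L with |w| = p³ ≥ p.
Write w = xyz as guaranteed by the lemma, with |xy| ≤ p and y is nonempty.
Then y = a^k for some k with 1 ≤ k ≤ p.
Pump with i = 2: xy^2z = a^{p³+k}. Since 1 ≤ k ≤ p, p³ < p³+k ≤ p³+p < p³+3p²+3p+1 = (p+1)³, so p³+k is not a perfect cube. So xy^2z ∉ L.
This contradicts the pumping lemma, so L is not regular.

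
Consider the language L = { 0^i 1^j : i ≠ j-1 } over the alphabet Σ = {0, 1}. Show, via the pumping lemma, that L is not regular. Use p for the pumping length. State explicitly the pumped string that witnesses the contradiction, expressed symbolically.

Assume L is regular; let p be its pumping constant.
Choose w = 0^p 1^{p+p!+1}. Since p ≠ (p+p!+1)-1 = p+p!, w ∈ L; and |w| ≥ p.
The pumping lemma gives a decomposition w = xyz where |xy| ≤ p and y is nonempty.
Since the first p symbols of w are all 0's and |xy| ≤ p, y lies entirely in the leading 0-block: y = 0^k for some k with 1 ≤ k ≤ p.
Since 1 ≤ k ≤ p, k divides p!; set t = 1 + p!/k. Then xy^t z has p + (p!/k)·k = p + p! copies of 0. Now the 0-count is p+p! and (1-count)-1 = (p+p!+1)-1 = p+p!, so i ≠ j-1 fails. So xy^t z = 0^{p+p!} 1^{p+p!+1} ∉ L.
Contradiction. Therefore L is not regular.

0^{p+p!} 1^{p+p!+1}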